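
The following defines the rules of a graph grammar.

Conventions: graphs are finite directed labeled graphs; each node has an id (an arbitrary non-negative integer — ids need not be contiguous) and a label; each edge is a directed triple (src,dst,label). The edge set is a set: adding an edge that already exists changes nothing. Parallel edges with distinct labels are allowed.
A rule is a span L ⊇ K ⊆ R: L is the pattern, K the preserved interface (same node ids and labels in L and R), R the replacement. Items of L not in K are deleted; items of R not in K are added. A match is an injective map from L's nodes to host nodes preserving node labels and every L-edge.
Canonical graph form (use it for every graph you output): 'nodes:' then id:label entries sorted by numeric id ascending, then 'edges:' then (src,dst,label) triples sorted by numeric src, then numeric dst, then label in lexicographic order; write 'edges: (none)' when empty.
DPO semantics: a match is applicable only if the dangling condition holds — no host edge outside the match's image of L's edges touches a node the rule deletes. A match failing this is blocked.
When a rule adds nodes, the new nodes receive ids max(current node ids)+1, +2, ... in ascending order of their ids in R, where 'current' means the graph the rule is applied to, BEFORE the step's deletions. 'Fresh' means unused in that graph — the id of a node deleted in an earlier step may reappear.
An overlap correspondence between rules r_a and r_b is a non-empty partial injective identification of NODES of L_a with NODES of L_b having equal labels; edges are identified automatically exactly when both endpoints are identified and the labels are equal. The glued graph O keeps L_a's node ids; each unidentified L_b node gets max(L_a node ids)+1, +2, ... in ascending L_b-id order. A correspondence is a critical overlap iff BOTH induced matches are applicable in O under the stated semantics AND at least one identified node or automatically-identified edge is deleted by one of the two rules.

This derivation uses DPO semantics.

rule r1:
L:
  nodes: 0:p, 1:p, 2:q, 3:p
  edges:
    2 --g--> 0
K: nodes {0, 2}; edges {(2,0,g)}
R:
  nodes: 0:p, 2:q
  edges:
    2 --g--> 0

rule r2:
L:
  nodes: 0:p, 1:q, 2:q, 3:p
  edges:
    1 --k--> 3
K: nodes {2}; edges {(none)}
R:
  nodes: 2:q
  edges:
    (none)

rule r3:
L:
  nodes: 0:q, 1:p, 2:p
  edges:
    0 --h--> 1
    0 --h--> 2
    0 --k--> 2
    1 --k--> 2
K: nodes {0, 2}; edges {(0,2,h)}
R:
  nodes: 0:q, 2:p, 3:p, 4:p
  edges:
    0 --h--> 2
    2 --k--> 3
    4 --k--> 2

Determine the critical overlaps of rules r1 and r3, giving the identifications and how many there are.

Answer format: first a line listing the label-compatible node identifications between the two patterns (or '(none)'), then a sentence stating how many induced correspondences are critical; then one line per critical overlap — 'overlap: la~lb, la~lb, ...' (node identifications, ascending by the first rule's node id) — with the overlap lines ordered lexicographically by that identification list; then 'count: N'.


label-compatible node identifications between L(r1) and L(r3): 0~1, 0~2, 1~1, 1~2, 2~0, 3~1, 3~2
0 of the induced correspondences are critical overlaps of r1 and r3.
count: 0


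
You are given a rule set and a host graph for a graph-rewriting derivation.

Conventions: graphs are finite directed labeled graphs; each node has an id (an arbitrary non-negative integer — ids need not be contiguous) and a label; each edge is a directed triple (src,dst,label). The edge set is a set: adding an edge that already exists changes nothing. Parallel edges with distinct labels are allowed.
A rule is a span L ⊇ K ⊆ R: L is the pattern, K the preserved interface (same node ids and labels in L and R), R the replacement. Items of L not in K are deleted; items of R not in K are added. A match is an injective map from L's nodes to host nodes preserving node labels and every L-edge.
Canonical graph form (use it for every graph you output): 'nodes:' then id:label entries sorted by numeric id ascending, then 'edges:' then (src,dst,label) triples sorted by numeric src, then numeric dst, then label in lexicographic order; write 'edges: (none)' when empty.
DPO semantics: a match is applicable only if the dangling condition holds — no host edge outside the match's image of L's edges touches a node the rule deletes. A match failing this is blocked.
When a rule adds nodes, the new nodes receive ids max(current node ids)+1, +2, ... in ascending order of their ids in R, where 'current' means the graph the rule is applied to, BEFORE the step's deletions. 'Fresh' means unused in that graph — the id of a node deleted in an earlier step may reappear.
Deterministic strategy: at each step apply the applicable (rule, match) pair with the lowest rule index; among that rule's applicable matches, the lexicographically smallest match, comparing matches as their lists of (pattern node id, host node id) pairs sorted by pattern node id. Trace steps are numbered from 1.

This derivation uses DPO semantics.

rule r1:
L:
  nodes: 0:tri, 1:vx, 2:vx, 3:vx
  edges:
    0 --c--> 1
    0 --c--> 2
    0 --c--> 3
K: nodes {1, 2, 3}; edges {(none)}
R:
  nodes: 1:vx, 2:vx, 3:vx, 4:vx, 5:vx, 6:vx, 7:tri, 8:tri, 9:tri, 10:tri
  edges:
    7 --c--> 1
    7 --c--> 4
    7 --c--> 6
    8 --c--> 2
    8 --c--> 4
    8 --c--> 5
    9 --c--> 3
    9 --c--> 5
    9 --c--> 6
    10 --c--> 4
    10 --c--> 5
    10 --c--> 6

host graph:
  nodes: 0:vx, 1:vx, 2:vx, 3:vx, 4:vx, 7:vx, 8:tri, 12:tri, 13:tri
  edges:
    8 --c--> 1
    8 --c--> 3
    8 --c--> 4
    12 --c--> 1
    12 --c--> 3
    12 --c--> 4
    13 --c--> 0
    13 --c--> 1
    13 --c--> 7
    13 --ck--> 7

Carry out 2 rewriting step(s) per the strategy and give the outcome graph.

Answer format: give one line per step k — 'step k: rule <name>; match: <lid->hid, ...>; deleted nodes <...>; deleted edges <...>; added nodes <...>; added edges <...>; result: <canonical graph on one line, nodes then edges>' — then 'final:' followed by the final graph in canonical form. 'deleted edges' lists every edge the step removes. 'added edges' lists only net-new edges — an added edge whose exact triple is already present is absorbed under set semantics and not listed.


step 1: rule r1; match: 0->8, 1->1, 2->3, 3->4; deleted nodes 8; deleted edges (8,1,c); (8,3,c); (8,4,c); added nodes 14, 15, 16, 17, 18, 19, 20; added edges (17,1,c); (17,14,c); (17,16,c); (18,3,c); (18,14,c); (18,15,c); (19,4,c); (19,15,c); (19,16,c); (20,14,c); (20,15,c); (20,16,c); result: nodes: 0:vx, 1:vx, 2:vx, 3:vx, 4:vx, 7:vx, 12:tri, 13:tri, 14:vx, 15:vx, 16:vx, 17:tri, 18:tri, 19:tri, 20:tri edges: (12,1,c); (12,3,c); (12,4,c); (13,0,c); (13,1,c); (13,7,c); (13,7,ck); (17,1,c); (17,14,c); (17,16,c); (18,3,c); (18,14,c); (18,15,c); (19,4,c); (19,15,c); (19,16,c); (20,14,c); (20,15,c); (20,16,c)
step 2: rule r1; match: 0->12, 1->1, 2->3, 3->4; deleted nodes 12; deleted edges (12,1,c); (12,3,c); (12,4,c); added nodes 21, 22, 23, 24, 25, 26, 27; added edges (24,1,c); (24,21,c); (24,23,c); (25,3,c); (25,21,c); (25,22,c); (26,4,c); (26,22,c); (26,23,c); (27,21,c); (27,22,c); (27,23,c); result: nodes: 0:vx, 1:vx, 2:vx, 3:vx, 4:vx, 7:vx, 13:tri, 14:vx, 15:vx, 16:vx, 17:tri, 18:tri, 19:tri, 20:tri, 21:vx, 22:vx, 23:vx, 24:tri, 25:tri, 26:tri, 27:tri edges: (13,0,c); (13,1,c); (13,7,c); (13,7,ck); (17,1,c); (17,14,c); (17,16,c); (18,3,c); (18,14,c); (18,15,c); (19,4,c); (19,15,c); (19,16,c); (20,14,c); (20,15,c); (20,16,c); (24,1,c); (24,21,c); (24,23,c); (25,3,c); (25,21,c); (25,22,c); (26,4,c); (26,22,c); (26,23,c); (27,21,c); (27,22,c); (27,23,c)
final:
nodes: 0:vx, 1:vx, 2:vx, 3:vx, 4:vx, 7:vx, 13:tri, 14:vx, 15:vx, 16:vx, 17:tri, 18:tri, 19:tri, 20:tri, 21:vx, 22:vx, 23:vx, 24:tri, 25:tri, 26:tri, 27:tri
edges: (13,0,c); (13,1,c); (13,7,c); (13,7,ck); (17,1,c); (17,14,c); (17,16,c); (18,3,c); (18,14,c); (18,15,c); (19,4,c); (19,15,c); (19,16,c); (20,14,c); (20,15,c); (20,16,c); (24,1,c); (24,21,c); (24,23,c); (25,3,c); (25,21,c); (25,22,c); (26,4,c); (26,22,c); (26,23,c); (27,21,c); (27,22,c); (27,23,c)


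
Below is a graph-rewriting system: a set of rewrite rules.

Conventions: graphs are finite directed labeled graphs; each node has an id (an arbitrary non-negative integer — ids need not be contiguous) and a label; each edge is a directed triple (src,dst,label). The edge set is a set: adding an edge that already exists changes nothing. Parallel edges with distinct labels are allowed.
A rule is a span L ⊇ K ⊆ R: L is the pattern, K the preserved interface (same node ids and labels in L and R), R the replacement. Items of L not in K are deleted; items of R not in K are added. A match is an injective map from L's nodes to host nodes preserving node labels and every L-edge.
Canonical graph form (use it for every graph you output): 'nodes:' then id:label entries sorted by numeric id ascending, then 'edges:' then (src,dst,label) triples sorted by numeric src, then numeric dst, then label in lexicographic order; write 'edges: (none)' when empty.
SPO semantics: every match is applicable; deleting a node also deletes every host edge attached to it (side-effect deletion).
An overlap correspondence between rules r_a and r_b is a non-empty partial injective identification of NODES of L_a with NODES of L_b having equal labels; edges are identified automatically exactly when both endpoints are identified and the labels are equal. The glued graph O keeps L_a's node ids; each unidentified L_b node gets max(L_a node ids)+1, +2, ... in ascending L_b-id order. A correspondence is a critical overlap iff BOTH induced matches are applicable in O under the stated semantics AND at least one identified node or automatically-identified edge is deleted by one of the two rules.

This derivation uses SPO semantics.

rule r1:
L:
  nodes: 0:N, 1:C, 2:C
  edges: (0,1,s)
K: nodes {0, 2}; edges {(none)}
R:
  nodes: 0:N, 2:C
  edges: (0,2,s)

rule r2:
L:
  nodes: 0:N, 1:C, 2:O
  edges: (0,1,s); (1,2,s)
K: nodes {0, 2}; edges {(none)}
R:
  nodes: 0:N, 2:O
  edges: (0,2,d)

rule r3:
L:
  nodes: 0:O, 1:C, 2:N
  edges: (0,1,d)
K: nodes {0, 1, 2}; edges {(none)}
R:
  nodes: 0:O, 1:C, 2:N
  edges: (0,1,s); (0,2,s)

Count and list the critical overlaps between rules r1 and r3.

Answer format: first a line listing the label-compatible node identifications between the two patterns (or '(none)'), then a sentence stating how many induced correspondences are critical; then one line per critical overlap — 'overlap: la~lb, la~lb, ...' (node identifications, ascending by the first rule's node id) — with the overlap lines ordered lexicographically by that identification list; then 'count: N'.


label-compatible node identifications between L(r1) and L(r3): 0~2, 1~1, 2~1
2 of the induced correspondences are critical overlaps of r1 and r3.
overlap: 0~2, 1~1
overlap: 1~1
count: 2


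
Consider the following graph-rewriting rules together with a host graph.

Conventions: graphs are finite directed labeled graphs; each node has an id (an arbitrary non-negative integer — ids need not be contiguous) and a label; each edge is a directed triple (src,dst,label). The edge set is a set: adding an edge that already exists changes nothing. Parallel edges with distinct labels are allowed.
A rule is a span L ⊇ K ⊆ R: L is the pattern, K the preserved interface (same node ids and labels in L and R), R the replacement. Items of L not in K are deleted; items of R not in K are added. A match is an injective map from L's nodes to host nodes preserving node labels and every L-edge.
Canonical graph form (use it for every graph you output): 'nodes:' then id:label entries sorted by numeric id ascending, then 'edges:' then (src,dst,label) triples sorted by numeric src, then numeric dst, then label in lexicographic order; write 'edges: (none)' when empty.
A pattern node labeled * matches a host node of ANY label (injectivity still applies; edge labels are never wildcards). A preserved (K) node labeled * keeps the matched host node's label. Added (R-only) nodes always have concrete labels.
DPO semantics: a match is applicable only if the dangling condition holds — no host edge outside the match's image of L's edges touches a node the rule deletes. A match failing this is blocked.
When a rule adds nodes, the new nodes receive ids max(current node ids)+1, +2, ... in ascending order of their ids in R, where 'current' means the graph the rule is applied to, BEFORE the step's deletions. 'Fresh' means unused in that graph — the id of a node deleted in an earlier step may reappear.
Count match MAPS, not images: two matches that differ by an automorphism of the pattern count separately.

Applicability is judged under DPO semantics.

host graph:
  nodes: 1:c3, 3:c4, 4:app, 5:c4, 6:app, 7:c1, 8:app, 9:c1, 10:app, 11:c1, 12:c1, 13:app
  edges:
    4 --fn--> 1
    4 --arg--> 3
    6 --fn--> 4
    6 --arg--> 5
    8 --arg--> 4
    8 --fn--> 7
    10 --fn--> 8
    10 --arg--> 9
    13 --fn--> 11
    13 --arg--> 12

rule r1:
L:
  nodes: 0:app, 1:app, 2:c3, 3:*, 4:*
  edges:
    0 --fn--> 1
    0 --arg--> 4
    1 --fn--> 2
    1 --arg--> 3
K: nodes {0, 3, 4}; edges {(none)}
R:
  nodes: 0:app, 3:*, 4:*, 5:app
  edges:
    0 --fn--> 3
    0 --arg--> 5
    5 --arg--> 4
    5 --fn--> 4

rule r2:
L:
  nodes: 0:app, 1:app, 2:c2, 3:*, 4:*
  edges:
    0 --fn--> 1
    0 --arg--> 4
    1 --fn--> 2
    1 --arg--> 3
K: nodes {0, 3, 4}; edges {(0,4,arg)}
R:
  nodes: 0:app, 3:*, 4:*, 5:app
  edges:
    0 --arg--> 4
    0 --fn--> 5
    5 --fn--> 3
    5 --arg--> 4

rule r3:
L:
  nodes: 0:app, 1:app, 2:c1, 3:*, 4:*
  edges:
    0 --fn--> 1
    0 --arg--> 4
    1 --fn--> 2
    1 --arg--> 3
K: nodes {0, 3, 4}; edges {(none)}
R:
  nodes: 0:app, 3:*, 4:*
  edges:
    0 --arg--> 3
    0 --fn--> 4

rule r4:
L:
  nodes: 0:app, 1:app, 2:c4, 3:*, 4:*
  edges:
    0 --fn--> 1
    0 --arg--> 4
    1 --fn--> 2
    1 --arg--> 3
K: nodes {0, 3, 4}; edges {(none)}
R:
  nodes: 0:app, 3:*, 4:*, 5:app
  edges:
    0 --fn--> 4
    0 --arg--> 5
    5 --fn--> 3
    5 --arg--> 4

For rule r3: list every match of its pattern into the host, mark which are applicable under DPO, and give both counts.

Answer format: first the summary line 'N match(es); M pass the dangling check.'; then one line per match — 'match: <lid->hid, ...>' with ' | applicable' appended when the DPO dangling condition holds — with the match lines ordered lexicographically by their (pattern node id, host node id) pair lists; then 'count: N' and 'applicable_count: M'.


1 match(es); 1 pass the dangling check.
match: 0->10, 1->8, 2->7, 3->4, 4->9 | applicable
count: 1
applicable_count: 1


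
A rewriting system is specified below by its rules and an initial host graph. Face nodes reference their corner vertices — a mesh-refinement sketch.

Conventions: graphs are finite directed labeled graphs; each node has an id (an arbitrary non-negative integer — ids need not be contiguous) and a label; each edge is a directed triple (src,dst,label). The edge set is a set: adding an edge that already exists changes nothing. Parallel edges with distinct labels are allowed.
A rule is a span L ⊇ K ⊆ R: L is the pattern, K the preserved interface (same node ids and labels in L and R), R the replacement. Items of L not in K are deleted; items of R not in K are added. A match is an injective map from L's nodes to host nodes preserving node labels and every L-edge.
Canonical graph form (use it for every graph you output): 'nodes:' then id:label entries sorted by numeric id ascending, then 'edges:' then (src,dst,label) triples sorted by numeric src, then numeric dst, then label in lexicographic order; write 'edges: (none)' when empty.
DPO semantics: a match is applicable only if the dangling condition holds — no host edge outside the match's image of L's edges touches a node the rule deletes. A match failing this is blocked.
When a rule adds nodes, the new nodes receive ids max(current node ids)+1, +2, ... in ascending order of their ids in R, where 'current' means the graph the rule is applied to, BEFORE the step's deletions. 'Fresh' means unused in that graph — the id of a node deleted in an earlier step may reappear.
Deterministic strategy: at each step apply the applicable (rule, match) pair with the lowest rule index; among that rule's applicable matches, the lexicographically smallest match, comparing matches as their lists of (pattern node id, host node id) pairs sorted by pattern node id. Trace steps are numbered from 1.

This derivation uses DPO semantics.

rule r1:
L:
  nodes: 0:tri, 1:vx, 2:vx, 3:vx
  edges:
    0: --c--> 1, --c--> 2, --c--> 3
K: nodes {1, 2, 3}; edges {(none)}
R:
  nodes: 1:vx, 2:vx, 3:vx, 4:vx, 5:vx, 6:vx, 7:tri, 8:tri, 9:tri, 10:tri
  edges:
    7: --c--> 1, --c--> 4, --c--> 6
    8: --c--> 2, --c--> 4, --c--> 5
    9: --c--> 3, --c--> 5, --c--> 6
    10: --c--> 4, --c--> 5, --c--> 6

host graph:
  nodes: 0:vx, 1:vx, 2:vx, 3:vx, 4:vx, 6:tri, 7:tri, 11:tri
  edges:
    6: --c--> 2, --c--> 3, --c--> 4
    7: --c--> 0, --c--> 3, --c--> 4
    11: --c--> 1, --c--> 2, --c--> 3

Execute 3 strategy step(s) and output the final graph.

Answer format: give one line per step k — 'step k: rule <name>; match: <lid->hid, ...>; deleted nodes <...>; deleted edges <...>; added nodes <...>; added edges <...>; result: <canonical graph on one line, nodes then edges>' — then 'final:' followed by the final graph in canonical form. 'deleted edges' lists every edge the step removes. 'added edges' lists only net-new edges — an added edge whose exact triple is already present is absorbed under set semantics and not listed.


step 1: rule r1; match: 0->6, 1->2, 2->3, 3->4; deleted nodes 6; deleted edges (6,2,c); (6,3,c); (6,4,c); added nodes 12, 13, 14, 15, 16, 17, 18; added edges (15,2,c); (15,12,c); (15,14,c); (16,3,c); (16,12,c); (16,13,c); (17,4,c); (17,13,c); (17,14,c); (18,12,c); (18,13,c); (18,14,c); result: nodes: 0:vx, 1:vx, 2:vx, 3:vx, 4:vx, 7:tri, 11:tri, 12:vx, 13:vx, 14:vx, 15:tri, 16:tri, 17:tri, 18:tri edges: (7,0,c); (7,3,c); (7,4,c); (11,1,c); (11,2,c); (11,3,c); (15,2,c); (15,12,c); (15,14,c); (16,3,c); (16,12,c); (16,13,c); (17,4,c); (17,13,c); (17,14,c); (18,12,c); (18,13,c); (18,14,c)
step 2: rule r1; match: 0->7, 1->0, 2->3, 3->4; deleted nodes 7; deleted edges (7,0,c); (7,3,c); (7,4,c); added nodes 19, 20, 21, 22, 23, 24, 25; added edges (22,0,c); (22,19,c); (22,21,c); (23,3,c); (23,19,c); (23,20,c); (24,4,c); (24,20,c); (24,21,c); (25,19,c); (25,20,c); (25,21,c); result: nodes: 0:vx, 1:vx, 2:vx, 3:vx, 4:vx, 11:tri, 12:vx, 13:vx, 14:vx, 15:tri, 16:tri, 17:tri, 18:tri, 19:vx, 20:vx, 21:vx, 22:tri, 23:tri, 24:tri, 25:tri edges: (11,1,c); (11,2,c); (11,3,c); (15,2,c); (15,12,c); (15,14,c); (16,3,c); (16,12,c); (16,13,c); (17,4,c); (17,13,c); (17,14,c); (18,12,c); (18,13,c); (18,14,c); (22,0,c); (22,19,c); (22,21,c); (23,3,c); (23,19,c); (23,20,c); (24,4,c); (24,20,c); (24,21,c); (25,19,c); (25,20,c); (25,21,c)
step 3: rule r1; match: 0->11, 1->1, 2->2, 3->3; deleted nodes 11; deleted edges (11,1,c); (11,2,c); (11,3,c); added nodes 26, 27, 28, 29, 30, 31, 32; added edges (29,1,c); (29,26,c); (29,28,c); (30,2,c); (30,26,c); (30,27,c); (31,3,c); (31,27,c); (31,28,c); (32,26,c); (32,27,c); (32,28,c); result: nodes: 0:vx, 1:vx, 2:vx, 3:vx, 4:vx, 12:vx, 13:vx, 14:vx, 15:tri, 16:tri, 17:tri, 18:tri, 19:vx, 20:vx, 21:vx, 22:tri, 23:tri, 24:tri, 25:tri, 26:vx, 27:vx, 28:vx, 29:tri, 30:tri, 31:tri, 32:tri edges: (15,2,c); (15,12,c); (15,14,c); (16,3,c); (16,12,c); (16,13,c); (17,4,c); (17,13,c); (17,14,c); (18,12,c); (18,13,c); (18,14,c); (22,0,c); (22,19,c); (22,21,c); (23,3,c); (23,19,c); (23,20,c); (24,4,c); (24,20,c); (24,21,c); (25,19,c); (25,20,c); (25,21,c); (29,1,c); (29,26,c); (29,28,c); (30,2,c); (30,26,c); (30,27,c); (31,3,c); (31,27,c); (31,28,c); (32,26,c); (32,27,c); (32,28,c)
final:
nodes: 0:vx, 1:vx, 2:vx, 3:vx, 4:vx, 12:vx, 13:vx, 14:vx, 15:tri, 16:tri, 17:tri, 18:tri, 19:vx, 20:vx, 21:vx, 22:tri, 23:tri, 24:tri, 25:tri, 26:vx, 27:vx, 28:vx, 29:tri, 30:tri, 31:tri, 32:tri
edges: (15,2,c); (15,12,c); (15,14,c); (16,3,c); (16,12,c); (16,13,c); (17,4,c); (17,13,c); (17,14,c); (18,12,c); (18,13,c); (18,14,c); (22,0,c); (22,19,c); (22,21,c); (23,3,c); (23,19,c); (23,20,c); (24,4,c); (24,20,c); (24,21,c); (25,19,c); (25,20,c); (25,21,c); (29,1,c); (29,26,c); (29,28,c); (30,2,c); (30,26,c); (30,27,c); (31,3,c); (31,27,c); (31,28,c); (32,26,c); (32,27,c); (32,28,c)


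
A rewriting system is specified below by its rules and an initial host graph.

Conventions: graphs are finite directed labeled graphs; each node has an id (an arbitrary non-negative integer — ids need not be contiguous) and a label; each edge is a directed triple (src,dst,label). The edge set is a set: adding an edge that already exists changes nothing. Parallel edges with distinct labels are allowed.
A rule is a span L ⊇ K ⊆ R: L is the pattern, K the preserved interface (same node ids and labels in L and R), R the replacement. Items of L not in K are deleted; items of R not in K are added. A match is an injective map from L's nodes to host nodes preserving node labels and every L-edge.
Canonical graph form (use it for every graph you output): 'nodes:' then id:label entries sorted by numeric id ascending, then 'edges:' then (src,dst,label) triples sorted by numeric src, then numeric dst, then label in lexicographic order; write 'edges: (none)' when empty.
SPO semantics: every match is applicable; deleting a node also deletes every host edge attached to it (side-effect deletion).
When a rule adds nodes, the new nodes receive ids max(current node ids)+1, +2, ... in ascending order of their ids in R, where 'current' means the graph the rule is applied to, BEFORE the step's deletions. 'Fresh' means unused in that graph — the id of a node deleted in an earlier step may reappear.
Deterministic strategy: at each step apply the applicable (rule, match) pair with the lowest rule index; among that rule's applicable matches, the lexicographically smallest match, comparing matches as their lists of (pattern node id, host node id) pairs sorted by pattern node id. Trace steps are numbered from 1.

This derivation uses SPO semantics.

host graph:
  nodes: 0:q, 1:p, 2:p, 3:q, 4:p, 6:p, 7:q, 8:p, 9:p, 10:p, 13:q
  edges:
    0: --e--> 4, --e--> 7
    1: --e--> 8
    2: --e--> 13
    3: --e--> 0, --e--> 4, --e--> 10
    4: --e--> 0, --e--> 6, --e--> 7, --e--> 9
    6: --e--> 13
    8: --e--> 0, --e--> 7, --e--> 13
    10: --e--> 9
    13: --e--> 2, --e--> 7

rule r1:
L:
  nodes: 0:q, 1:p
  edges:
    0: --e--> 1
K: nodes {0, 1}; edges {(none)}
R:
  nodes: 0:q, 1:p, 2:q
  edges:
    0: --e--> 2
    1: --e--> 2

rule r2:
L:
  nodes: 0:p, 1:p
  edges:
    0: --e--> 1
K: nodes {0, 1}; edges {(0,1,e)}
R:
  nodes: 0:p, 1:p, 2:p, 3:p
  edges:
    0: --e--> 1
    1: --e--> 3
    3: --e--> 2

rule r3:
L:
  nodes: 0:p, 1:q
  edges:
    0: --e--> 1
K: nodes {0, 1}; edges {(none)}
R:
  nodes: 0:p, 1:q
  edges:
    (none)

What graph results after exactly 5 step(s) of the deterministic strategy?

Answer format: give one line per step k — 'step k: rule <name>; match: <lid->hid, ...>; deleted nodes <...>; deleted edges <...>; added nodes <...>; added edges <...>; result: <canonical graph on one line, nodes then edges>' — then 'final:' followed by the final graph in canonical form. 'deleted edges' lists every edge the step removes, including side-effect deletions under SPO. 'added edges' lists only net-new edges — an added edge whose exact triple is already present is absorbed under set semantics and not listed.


step 1: rule r1; match: 0->0, 1->4; deleted nodes (none); deleted edges (0,4,e); added nodes 14; added edges (0,14,e); (4,14,e); result: nodes: 0:q, 1:p, 2:p, 3:q, 4:p, 6:p, 7:q, 8:p, 9:p, 10:p, 13:q, 14:q edges: (0,7,e); (0,14,e); (1,8,e); (2,13,e); (3,0,e); (3,4,e); (3,10,e); (4,0,e); (4,6,e); (4,7,e); (4,9,e); (4,14,e); (6,13,e); (8,0,e); (8,7,e); (8,13,e); (10,9,e); (13,2,e); (13,7,e)
step 2: rule r1; match: 0->3, 1->4; deleted nodes (none); deleted edges (3,4,e); added nodes 15; added edges (3,15,e); (4,15,e); result: nodes: 0:q, 1:p, 2:p, 3:q, 4:p, 6:p, 7:q, 8:p, 9:p, 10:p, 13:q, 14:q, 15:q edges: (0,7,e); (0,14,e); (1,8,e); (2,13,e); (3,0,e); (3,10,e); (3,15,e); (4,0,e); (4,6,e); (4,7,e); (4,9,e); (4,14,e); (4,15,e); (6,13,e); (8,0,e); (8,7,e); (8,13,e); (10,9,e); (13,2,e); (13,7,e)
step 3: rule r1; match: 0->3, 1->10; deleted nodes (none); deleted edges (3,10,e); added nodes 16; added edges (3,16,e); (10,16,e); result: nodes: 0:q, 1:p, 2:p, 3:q, 4:p, 6:p, 7:q, 8:p, 9:p, 10:p, 13:q, 14:q, 15:q, 16:q edges: (0,7,e); (0,14,e); (1,8,e); (2,13,e); (3,0,e); (3,15,e); (3,16,e); (4,0,e); (4,6,e); (4,7,e); (4,9,e); (4,14,e); (4,15,e); (6,13,e); (8,0,e); (8,7,e); (8,13,e); (10,9,e); (10,16,e); (13,2,e); (13,7,e)
step 4: rule r1; match: 0->13, 1->2; deleted nodes (none); deleted edges (13,2,e); added nodes 17; added edges (2,17,e); (13,17,e); result: nodes: 0:q, 1:p, 2:p, 3:q, 4:p, 6:p, 7:q, 8:p, 9:p, 10:p, 13:q, 14:q, 15:q, 16:q, 17:q edges: (0,7,e); (0,14,e); (1,8,e); (2,13,e); (2,17,e); (3,0,e); (3,15,e); (3,16,e); (4,0,e); (4,6,e); (4,7,e); (4,9,e); (4,14,e); (4,15,e); (6,13,e); (8,0,e); (8,7,e); (8,13,e); (10,9,e); (10,16,e); (13,7,e); (13,17,e)
step 5: rule r2; match: 0->1, 1->8; deleted nodes (none); deleted edges (none); added nodes 18, 19; added edges (8,19,e); (19,18,e); result: nodes: 0:q, 1:p, 2:p, 3:q, 4:p, 6:p, 7:q, 8:p, 9:p, 10:p, 13:q, 14:q, 15:q, 16:q, 17:q, 18:p, 19:p edges: (0,7,e); (0,14,e); (1,8,e); (2,13,e); (2,17,e); (3,0,e); (3,15,e); (3,16,e); (4,0,e); (4,6,e); (4,7,e); (4,9,e); (4,14,e); (4,15,e); (6,13,e); (8,0,e); (8,7,e); (8,13,e); (8,19,e); (10,9,e); (10,16,e); (13,7,e); (13,17,e); (19,18,e)
final:
nodes: 0:q, 1:p, 2:p, 3:q, 4:p, 6:p, 7:q, 8:p, 9:p, 10:p, 13:q, 14:q, 15:q, 16:q, 17:q, 18:p, 19:p
edges: (0,7,e); (0,14,e); (1,8,e); (2,13,e); (2,17,e); (3,0,e); (3,15,e); (3,16,e); (4,0,e); (4,6,e); (4,7,e); (4,9,e); (4,14,e); (4,15,e); (6,13,e); (8,0,e); (8,7,e); (8,13,e); (8,19,e); (10,9,e); (10,16,e); (13,7,e); (13,17,e); (19,18,e)


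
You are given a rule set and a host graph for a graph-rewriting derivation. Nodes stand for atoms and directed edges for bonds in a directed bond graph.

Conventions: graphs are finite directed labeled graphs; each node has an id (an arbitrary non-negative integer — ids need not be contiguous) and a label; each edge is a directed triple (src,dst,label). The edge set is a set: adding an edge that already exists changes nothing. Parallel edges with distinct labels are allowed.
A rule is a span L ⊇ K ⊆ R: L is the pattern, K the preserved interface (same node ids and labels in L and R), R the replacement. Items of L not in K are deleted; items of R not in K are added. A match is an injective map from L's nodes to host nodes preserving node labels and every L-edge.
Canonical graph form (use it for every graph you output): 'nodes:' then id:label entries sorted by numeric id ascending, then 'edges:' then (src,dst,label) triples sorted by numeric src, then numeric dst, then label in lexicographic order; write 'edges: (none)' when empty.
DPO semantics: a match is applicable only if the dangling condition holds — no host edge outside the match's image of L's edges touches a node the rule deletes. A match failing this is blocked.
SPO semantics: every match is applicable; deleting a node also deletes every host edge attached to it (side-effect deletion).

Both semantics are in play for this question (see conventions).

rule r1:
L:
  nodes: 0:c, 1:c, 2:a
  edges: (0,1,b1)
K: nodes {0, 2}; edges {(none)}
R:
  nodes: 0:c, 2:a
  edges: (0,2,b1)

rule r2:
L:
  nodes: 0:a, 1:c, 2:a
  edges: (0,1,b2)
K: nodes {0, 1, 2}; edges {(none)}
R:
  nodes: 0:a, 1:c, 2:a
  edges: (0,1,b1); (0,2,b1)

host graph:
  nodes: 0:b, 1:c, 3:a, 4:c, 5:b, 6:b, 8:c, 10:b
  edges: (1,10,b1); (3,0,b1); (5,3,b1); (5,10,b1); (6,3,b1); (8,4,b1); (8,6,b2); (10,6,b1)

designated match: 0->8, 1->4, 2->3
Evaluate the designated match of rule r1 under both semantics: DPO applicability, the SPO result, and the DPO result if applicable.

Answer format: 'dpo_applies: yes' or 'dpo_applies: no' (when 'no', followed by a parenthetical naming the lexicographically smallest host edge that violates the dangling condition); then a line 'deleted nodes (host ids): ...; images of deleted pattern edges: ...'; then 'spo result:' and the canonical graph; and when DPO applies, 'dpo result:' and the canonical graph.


dpo_applies: yes
deleted nodes (host ids): 4; images of deleted pattern edges: (8,4,b1)
spo result:
nodes: 0:b, 1:c, 3:a, 5:b, 6:b, 8:c, 10:b
edges: (1,10,b1); (3,0,b1); (5,3,b1); (5,10,b1); (6,3,b1); (8,3,b1); (8,6,b2); (10,6,b1)
dpo result:
nodes: 0:b, 1:c, 3:a, 5:b, 6:b, 8:c, 10:b
edges: (1,10,b1); (3,0,b1); (5,3,b1); (5,10,b1); (6,3,b1); (8,3,b1); (8,6,b2); (10,6,b1)


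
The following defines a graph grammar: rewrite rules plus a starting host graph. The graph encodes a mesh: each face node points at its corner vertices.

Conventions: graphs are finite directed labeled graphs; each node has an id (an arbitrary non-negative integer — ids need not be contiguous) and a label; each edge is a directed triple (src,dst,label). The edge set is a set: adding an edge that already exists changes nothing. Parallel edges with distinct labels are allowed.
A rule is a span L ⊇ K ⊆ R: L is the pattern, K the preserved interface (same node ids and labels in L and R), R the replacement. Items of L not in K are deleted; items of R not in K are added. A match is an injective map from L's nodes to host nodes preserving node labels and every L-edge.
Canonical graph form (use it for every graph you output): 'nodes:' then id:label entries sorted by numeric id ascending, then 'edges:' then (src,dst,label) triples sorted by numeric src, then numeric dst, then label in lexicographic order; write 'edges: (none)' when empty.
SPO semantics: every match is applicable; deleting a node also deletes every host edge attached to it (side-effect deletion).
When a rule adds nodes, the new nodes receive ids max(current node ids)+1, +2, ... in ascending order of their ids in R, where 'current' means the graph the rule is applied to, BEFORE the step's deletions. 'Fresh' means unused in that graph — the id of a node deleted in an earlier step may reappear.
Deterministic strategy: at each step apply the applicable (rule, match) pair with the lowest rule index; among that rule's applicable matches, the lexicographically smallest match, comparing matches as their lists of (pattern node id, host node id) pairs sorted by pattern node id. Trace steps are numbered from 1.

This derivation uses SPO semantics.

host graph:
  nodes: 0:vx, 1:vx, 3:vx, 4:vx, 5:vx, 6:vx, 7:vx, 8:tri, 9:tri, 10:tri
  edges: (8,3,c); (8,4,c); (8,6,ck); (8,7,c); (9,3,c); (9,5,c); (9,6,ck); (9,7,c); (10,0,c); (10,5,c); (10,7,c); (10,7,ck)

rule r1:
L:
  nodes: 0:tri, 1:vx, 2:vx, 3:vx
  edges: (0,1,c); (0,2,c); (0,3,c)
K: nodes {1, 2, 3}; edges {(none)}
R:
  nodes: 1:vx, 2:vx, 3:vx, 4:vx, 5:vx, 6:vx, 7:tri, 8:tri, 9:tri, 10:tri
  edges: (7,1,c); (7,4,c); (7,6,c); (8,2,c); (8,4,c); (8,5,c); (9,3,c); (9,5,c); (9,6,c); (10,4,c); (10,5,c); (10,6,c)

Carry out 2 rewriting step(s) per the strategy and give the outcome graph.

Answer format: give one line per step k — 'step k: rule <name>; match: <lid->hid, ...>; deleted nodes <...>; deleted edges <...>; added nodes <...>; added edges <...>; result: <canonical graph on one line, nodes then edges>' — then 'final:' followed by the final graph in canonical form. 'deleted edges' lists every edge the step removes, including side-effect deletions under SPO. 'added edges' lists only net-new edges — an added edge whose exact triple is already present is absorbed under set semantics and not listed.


step 1: rule r1; match: 0->8, 1->3, 2->4, 3->7; deleted nodes 8; deleted edges (8,3,c); (8,4,c); (8,6,ck); (8,7,c); added nodes 11, 12, 13, 14, 15, 16, 17; added edges (14,3,c); (14,11,c); (14,13,c); (15,4,c); (15,11,c); (15,12,c); (16,7,c); (16,12,c); (16,13,c); (17,11,c); (17,12,c); (17,13,c); result: nodes: 0:vx, 1:vx, 3:vx, 4:vx, 5:vx, 6:vx, 7:vx, 9:tri, 10:tri, 11:vx, 12:vx, 13:vx, 14:tri, 15:tri, 16:tri, 17:tri edges: (9,3,c); (9,5,c); (9,6,ck); (9,7,c); (10,0,c); (10,5,c); (10,7,c); (10,7,ck); (14,3,c); (14,11,c); (14,13,c); (15,4,c); (15,11,c); (15,12,c); (16,7,c); (16,12,c); (16,13,c); (17,11,c); (17,12,c); (17,13,c)
step 2: rule r1; match: 0->9, 1->3, 2->5, 3->7; deleted nodes 9; deleted edges (9,3,c); (9,5,c); (9,6,ck); (9,7,c); added nodes 18, 19, 20, 21, 22, 23, 24; added edges (21,3,c); (21,18,c); (21,20,c); (22,5,c); (22,18,c); (22,19,c); (23,7,c); (23,19,c); (23,20,c); (24,18,c); (24,19,c); (24,20,c); result: nodes: 0:vx, 1:vx, 3:vx, 4:vx, 5:vx, 6:vx, 7:vx, 10:tri, 11:vx, 12:vx, 13:vx, 14:tri, 15:tri, 16:tri, 17:tri, 18:vx, 19:vx, 20:vx, 21:tri, 22:tri, 23:tri, 24:tri edges: (10,0,c); (10,5,c); (10,7,c); (10,7,ck); (14,3,c); (14,11,c); (14,13,c); (15,4,c); (15,11,c); (15,12,c); (16,7,c); (16,12,c); (16,13,c); (17,11,c); (17,12,c); (17,13,c); (21,3,c); (21,18,c); (21,20,c); (22,5,c); (22,18,c); (22,19,c); (23,7,c); (23,19,c); (23,20,c); (24,18,c); (24,19,c); (24,20,c)
final:
nodes: 0:vx, 1:vx, 3:vx, 4:vx, 5:vx, 6:vx, 7:vx, 10:tri, 11:vx, 12:vx, 13:vx, 14:tri, 15:tri, 16:tri, 17:tri, 18:vx, 19:vx, 20:vx, 21:tri, 22:tri, 23:tri, 24:tri
edges: (10,0,c); (10,5,c); (10,7,c); (10,7,ck); (14,3,c); (14,11,c); (14,13,c); (15,4,c); (15,11,c); (15,12,c); (16,7,c); (16,12,c); (16,13,c); (17,11,c); (17,12,c); (17,13,c); (21,3,c); (21,18,c); (21,20,c); (22,5,c); (22,18,c); (22,19,c); (23,7,c); (23,19,c); (23,20,c); (24,18,c); (24,19,c); (24,20,c)


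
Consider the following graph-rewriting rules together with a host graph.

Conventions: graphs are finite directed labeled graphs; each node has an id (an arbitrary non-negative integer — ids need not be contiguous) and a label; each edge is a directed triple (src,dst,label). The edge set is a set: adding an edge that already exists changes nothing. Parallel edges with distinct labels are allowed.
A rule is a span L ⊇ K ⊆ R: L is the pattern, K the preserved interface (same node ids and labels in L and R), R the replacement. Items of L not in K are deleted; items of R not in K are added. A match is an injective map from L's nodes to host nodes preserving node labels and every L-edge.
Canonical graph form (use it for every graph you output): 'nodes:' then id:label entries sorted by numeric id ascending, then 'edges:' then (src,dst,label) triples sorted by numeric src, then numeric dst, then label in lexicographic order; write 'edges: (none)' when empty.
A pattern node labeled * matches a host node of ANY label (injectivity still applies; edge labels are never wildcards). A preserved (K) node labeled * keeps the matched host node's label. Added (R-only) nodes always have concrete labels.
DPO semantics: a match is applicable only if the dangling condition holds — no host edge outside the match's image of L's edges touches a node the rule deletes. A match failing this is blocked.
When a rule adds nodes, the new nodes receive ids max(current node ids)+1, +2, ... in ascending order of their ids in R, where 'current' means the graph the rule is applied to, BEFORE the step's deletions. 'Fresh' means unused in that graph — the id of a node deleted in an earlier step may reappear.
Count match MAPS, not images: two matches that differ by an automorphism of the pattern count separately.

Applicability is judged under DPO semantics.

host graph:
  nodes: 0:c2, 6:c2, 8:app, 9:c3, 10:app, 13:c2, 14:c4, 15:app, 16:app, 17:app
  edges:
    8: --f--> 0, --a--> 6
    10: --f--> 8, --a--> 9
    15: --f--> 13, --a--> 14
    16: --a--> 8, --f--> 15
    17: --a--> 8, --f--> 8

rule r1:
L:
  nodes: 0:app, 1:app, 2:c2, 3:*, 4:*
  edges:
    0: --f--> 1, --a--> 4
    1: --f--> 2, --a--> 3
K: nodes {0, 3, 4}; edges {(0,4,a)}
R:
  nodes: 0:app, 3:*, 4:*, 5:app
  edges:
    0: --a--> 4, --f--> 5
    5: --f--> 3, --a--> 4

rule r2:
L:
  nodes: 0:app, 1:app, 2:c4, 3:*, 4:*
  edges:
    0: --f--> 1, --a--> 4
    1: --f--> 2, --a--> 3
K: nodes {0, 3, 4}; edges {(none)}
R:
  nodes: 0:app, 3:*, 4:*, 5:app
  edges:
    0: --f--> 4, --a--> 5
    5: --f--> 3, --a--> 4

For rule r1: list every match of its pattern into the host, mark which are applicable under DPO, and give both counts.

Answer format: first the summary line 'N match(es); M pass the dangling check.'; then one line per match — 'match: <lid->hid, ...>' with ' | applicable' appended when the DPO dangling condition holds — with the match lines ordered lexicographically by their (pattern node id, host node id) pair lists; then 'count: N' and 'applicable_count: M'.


2 match(es); 1 pass the dangling check.
match: 0->10, 1->8, 2->0, 3->6, 4->9
match: 0->16, 1->15, 2->13, 3->14, 4->8 | applicable
count: 2
applicable_count: 1


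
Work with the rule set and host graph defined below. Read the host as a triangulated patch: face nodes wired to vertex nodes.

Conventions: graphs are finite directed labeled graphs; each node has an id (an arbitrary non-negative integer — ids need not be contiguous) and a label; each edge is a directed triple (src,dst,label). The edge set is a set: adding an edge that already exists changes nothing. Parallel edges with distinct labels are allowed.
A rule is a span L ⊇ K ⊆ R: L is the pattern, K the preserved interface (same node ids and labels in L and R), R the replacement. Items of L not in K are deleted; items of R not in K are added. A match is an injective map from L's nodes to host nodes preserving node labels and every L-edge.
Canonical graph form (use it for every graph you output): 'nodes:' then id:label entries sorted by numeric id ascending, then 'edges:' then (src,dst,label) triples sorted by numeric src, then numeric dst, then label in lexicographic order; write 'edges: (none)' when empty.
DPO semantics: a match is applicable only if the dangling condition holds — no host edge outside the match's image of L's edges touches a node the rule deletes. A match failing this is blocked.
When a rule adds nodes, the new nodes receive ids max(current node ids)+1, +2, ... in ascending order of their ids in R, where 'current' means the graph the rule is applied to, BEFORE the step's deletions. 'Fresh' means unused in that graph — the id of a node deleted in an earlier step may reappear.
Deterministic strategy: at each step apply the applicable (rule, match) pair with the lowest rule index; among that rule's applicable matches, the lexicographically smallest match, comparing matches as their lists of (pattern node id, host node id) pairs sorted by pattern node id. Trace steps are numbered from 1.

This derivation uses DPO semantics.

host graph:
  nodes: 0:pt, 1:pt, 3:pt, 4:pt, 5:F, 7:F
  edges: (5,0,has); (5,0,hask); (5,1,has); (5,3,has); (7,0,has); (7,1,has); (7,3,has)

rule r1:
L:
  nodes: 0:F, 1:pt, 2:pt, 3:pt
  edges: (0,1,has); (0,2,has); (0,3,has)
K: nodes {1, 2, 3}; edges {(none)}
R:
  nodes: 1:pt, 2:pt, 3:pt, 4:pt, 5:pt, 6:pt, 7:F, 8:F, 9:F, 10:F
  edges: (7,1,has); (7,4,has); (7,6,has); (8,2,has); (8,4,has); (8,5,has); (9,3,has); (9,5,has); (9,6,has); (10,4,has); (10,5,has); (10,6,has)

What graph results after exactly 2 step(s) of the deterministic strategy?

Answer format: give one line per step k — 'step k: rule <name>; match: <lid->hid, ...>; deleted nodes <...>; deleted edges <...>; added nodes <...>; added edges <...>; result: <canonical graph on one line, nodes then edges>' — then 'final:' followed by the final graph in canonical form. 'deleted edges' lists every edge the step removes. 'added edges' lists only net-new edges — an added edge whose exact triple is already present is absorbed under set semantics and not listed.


step 1: rule r1; match: 0->7, 1->0, 2->1, 3->3; deleted nodes 7; deleted edges (7,0,has); (7,1,has); (7,3,has); added nodes 8, 9, 10, 11, 12, 13, 14; added edges (11,0,has); (11,8,has); (11,10,has); (12,1,has); (12,8,has); (12,9,has); (13,3,has); (13,9,has); (13,10,has); (14,8,has); (14,9,has); (14,10,has); result: nodes: 0:pt, 1:pt, 3:pt, 4:pt, 5:F, 8:pt, 9:pt, 10:pt, 11:F, 12:F, 13:F, 14:F edges: (5,0,has); (5,0,hask); (5,1,has); (5,3,has); (11,0,has); (11,8,has); (11,10,has); (12,1,has); (12,8,has); (12,9,has); (13,3,has); (13,9,has); (13,10,has); (14,8,has); (14,9,has); (14,10,has)
step 2: rule r1; match: 0->11, 1->0, 2->8, 3->10; deleted nodes 11; deleted edges (11,0,has); (11,8,has); (11,10,has); added nodes 15, 16, 17, 18, 19, 20, 21; added edges (18,0,has); (18,15,has); (18,17,has); (19,8,has); (19,15,has); (19,16,has); (20,10,has); (20,16,has); (20,17,has); (21,15,has); (21,16,has); (21,17,has); result: nodes: 0:pt, 1:pt, 3:pt, 4:pt, 5:F, 8:pt, 9:pt, 10:pt, 12:F, 13:F, 14:F, 15:pt, 16:pt, 17:pt, 18:F, 19:F, 20:F, 21:F edges: (5,0,has); (5,0,hask); (5,1,has); (5,3,has); (12,1,has); (12,8,has); (12,9,has); (13,3,has); (13,9,has); (13,10,has); (14,8,has); (14,9,has); (14,10,has); (18,0,has); (18,15,has); (18,17,has); (19,8,has); (19,15,has); (19,16,has); (20,10,has); (20,16,has); (20,17,has); (21,15,has); (21,16,has); (21,17,has)
final:
nodes: 0:pt, 1:pt, 3:pt, 4:pt, 5:F, 8:pt, 9:pt, 10:pt, 12:F, 13:F, 14:F, 15:pt, 16:pt, 17:pt, 18:F, 19:F, 20:F, 21:F
edges: (5,0,has); (5,0,hask); (5,1,has); (5,3,has); (12,1,has); (12,8,has); (12,9,has); (13,3,has); (13,9,has); (13,10,has); (14,8,has); (14,9,has); (14,10,has); (18,0,has); (18,15,has); (18,17,has); (19,8,has); (19,15,has); (19,16,has); (20,10,has); (20,16,has); (20,17,has); (21,15,has); (21,16,has); (21,17,has)
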